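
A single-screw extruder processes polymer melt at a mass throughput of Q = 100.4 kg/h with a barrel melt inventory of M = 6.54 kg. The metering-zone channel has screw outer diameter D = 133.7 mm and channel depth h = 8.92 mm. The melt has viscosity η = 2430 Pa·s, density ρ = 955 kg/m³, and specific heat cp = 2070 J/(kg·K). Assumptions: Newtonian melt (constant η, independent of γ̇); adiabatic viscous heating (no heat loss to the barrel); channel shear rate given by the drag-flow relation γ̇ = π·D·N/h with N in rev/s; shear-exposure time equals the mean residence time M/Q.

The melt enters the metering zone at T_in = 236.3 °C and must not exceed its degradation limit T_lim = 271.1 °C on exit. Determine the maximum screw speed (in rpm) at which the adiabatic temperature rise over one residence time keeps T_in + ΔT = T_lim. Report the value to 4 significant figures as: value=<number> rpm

Throughput in SI: Q_s = 100.4 kg/h ÷ 3600 s/h = 0.0278889 kg/s
Mean residence time: t_res = M/Q_s = 6.54 kg / 0.0278889 kg/s = 234.502 s
Geometry in SI: D = 133.7 mm → 0.1337 m, h = 8.92 mm → 0.00892 m
ΔT_a = T_lim − T_in = 271.1 − 236.3 = 34.8 K
γ̇_max² = ΔT_a·ρ·cp/(η·t_res) = 34.8·955·2070/(2430·234.502) = 120.726 s⁻²
Take the square root: γ̇_max = √(120.726) = 10.9875 s⁻¹
N_max = γ̇_max·h / (π·D) = 10.9875 · 0.00892 / (π · 0.1337) = 0.233337 rev/s = 14.0002 rpm

value=14.00 rpm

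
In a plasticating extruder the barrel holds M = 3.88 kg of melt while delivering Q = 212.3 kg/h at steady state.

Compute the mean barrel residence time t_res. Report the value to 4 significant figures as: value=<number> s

value=65.79 s

Throughput in SI: Q_s = 212.3 kg/h ÷ 3600 s/h = 0.0589722 kg/s
t_res = M / Q_s = 3.88 / 0.0589722 = 65.7937 s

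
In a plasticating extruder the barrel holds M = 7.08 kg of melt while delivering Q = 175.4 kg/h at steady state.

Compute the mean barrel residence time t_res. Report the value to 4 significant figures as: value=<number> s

Q_s = Q / 3600 = 175.4 / 3600 = 0.0487222 kg/s
t_res = M / Q_s = 7.08 ÷ 0.0487222 = 145.314 s

value=145.3 s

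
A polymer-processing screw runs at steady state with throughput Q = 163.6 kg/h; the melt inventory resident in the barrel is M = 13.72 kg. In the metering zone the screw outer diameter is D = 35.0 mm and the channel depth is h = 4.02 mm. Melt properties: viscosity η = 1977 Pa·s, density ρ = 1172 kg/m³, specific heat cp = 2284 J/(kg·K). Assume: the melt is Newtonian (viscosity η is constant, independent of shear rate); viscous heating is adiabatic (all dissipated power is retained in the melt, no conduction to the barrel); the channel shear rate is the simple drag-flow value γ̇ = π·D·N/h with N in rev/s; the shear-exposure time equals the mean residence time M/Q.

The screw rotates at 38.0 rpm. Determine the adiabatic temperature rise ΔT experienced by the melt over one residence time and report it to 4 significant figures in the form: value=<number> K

value=66.91 K

Convert throughput: Q = 163.6 kg/h = 163.6/3600 = 0.0454444 kg/s
t_res = M / Q_s = 13.72 / 0.0454444 = 301.907 s
Geometry in metres: D = 35.0 mm → 0.035 m, h = 4.02 mm → 0.00402 m; screw speed N = 38.0 rpm = 0.633333 rev/s
Shear rate: γ̇ = πDN/h = π·0.035·0.633333/0.00402 = 17.323 s⁻¹
ΔT = η·γ̇²·t_res / (ρ·cp) = 1977 · (17.323)² · 301.907 / (1172 · 2284) = 66.9121 K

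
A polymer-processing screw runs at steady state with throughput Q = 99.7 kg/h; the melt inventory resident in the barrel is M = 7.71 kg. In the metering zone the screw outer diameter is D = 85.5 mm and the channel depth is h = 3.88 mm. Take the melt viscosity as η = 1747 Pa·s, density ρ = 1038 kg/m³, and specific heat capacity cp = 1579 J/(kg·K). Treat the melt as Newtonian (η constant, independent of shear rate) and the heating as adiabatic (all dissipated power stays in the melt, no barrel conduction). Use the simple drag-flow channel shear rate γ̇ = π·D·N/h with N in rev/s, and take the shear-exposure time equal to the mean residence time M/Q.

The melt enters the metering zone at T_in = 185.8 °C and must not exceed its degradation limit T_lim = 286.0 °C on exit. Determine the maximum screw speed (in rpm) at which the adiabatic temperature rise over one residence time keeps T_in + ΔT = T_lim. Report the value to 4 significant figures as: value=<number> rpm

Q_s = Q / 3600 = 99.7 / 3600 = 0.0276944 kg/s
t_res = M / Q_s = 7.71 ÷ 0.0276944 = 278.395 s
Geometry in SI: D = 85.5 mm → 0.0855 m, h = 3.88 mm → 0.00388 m
ΔT_a = T_lim − T_in = 286.0 − 185.8 = 100.2 K
γ̇_max² = ΔT_a·ρ·cp / (η·t_res) = [100.2 × 1038 × 1579] / [1747 × 278.395] = 337.67 s⁻²
γ̇_max = sqrt(337.67) = 18.3758 s⁻¹
N_max = γ̇_max h / (πD) = 18.3758·0.00388/(π·0.0855) = 0.265437 rev/s → ×60 = 15.9262 rpm

value=15.93 rpm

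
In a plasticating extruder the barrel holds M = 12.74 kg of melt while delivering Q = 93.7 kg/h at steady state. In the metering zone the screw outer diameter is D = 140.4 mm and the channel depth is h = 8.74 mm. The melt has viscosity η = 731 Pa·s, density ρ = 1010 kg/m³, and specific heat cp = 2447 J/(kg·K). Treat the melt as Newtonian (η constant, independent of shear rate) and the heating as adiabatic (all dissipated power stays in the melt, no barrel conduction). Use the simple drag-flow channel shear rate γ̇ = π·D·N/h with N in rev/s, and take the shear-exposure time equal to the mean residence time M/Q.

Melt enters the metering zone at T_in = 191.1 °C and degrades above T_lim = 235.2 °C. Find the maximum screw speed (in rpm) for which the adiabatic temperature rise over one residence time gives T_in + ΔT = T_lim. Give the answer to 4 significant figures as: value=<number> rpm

Convert throughput: Q = 93.7 kg/h = 93.7/3600 = 0.0260278 kg/s
t_res = M / Q_s = 12.74 / 0.0260278 = 489.477 s
Convert to metres: D = 0.1404 m, h = 0.00874 m
ΔT_a = T_lim − T_in = 235.2 °C − 191.1 °C = 44.1 K
Invert ΔT = ηγ̇²t_res/(ρcp) for γ̇: γ̇_max² = ΔT_a ρ cp / (η t_res) = 44.1·1010·2447 / (731·489.477) = 304.61 s⁻²
γ̇_max = √304.61 = 17.4531 s⁻¹
N_max = γ̇_max h / (πD) = 17.4531·0.00874/(π·0.1404) = 0.345833 rev/s → ×60 = 20.75 rpm

value=20.75 rpm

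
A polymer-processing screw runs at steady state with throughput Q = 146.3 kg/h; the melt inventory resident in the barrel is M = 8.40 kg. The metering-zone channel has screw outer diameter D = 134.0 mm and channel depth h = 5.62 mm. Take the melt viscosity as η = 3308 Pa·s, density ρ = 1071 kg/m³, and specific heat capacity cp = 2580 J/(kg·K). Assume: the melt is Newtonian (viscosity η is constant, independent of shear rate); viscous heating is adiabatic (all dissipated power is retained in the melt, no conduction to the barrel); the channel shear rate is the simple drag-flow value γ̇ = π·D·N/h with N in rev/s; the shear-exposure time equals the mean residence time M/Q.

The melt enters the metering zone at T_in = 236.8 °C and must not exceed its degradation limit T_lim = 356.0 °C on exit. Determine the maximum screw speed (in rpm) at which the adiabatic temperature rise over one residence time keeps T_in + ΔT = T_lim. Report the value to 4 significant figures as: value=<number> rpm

value=17.58 rpm

Q_s = Q / 3600 = 146.3 / 3600 = 0.0406389 kg/s
Mean residence time: t_res = M/Q_s = 8.40 kg / 0.0406389 kg/s = 206.699 s
Geometry in SI: D = 134.0 mm → 0.134 m, h = 5.62 mm → 0.00562 m
ΔT_a = T_lim − T_in = 356.0 °C − 236.8 °C = 119.2 K
γ̇_max² = ΔT_a·ρ·cp / (η·t_res) = [119.2 × 1071 × 2580] / [3308 × 206.699] = 481.706 s⁻²
γ̇_max = √481.706 = 21.9478 s⁻¹
N_max = γ̇_max·h / (π·D) = 21.9478 · 0.00562 / (π · 0.134) = 0.293004 rev/s = 17.5802 rpm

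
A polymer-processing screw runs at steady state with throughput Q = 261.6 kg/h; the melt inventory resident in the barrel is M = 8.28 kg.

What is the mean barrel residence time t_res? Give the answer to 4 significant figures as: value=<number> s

Q_s = Q / 3600 = 261.6 / 3600 = 0.0726667 kg/s
t_res = M / Q_s = 8.28 ÷ 0.0726667 = 113.945 s

value=113.9 s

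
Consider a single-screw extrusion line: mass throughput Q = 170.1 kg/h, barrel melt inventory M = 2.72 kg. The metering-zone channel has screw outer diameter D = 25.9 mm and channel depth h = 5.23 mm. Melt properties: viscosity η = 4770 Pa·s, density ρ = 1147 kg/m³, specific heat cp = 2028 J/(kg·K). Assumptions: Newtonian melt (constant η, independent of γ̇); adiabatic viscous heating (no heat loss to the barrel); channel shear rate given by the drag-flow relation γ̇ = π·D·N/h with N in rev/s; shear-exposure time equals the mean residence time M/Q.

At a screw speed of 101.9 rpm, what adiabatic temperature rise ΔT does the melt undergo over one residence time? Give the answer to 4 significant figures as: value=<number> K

value=82.41 K

Convert throughput: Q = 170.1 kg/h = 170.1/3600 = 0.04725 kg/s
t_res = M / Q_s = 2.72 / 0.04725 = 57.5661 s
Convert to SI: D = 0.0259 m, h = 0.00523 m, N = 101.9/60 = 1.69833 rev/s
Shear rate: γ̇ = πDN/h = π·0.0259·1.69833/0.00523 = 26.4223 s⁻¹
ΔT = η·γ̇²·t_res / (ρ·cp) = 4770 · (26.4223)² · 57.5661 / (1147 · 2028) = 82.413 K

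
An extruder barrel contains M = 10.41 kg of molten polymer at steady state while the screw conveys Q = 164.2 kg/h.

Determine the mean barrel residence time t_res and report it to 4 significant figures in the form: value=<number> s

value=228.2 s

Convert throughput: Q = 164.2 kg/h = 164.2/3600 = 0.0456111 kg/s
Mean residence time: t_res = M/Q_s = 10.41 kg / 0.0456111 kg/s = 228.234 s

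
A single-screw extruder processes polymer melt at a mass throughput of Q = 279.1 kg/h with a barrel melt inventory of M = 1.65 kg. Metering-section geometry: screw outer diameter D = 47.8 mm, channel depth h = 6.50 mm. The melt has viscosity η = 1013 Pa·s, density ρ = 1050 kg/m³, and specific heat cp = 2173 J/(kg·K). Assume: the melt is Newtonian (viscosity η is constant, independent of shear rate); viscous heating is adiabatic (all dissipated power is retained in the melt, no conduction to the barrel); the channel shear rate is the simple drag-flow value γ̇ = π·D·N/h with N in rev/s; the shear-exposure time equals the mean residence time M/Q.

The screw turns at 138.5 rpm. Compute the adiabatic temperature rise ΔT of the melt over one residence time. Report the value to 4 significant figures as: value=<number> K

value=26.87 K

Convert throughput: Q = 279.1 kg/h = 279.1/3600 = 0.0775278 kg/s
t_res = M / Q_s = 1.65 ÷ 0.0775278 = 21.2827 s
D = 47.8 mm = 0.0478 m;  h = 6.50 mm = 0.0065 m;  N = 138.5 rpm / 60 = 2.30833 rev/s
γ̇ = π D N / h = (π)(0.0478)(2.30833) / 0.0065 = 53.3289 s⁻¹
Adiabatic rise: ΔT = η γ̇² t_res / (ρ cp) = 1013·(53.3289)²·21.2827 / (1050·2173) = 26.8728 K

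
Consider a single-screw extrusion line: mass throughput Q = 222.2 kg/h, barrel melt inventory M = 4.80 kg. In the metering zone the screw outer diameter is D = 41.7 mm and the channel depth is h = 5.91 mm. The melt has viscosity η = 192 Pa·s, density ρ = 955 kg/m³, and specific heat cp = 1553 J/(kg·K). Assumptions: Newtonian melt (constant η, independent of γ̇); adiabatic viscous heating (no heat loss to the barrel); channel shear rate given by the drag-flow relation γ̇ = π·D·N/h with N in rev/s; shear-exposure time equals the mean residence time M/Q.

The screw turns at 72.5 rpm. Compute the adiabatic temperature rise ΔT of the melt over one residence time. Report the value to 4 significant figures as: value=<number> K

value=7.223 K

Q_s = Q / 3600 = 222.2 / 3600 = 0.0617222 kg/s
Mean residence time: t_res = M/Q_s = 4.80 kg / 0.0617222 kg/s = 77.7678 s
Geometry in metres: D = 41.7 mm → 0.0417 m, h = 5.91 mm → 0.00591 m; screw speed N = 72.5 rpm = 1.20833 rev/s
γ̇ = π·D·N / h = π · 0.0417 · 1.20833 / 0.00591 = 26.7846 s⁻¹
ΔT = η·γ̇²·t_res/(ρ·cp) = [192 × 26.7846² × 77.7678] / [955 × 1553] = 7.22265 K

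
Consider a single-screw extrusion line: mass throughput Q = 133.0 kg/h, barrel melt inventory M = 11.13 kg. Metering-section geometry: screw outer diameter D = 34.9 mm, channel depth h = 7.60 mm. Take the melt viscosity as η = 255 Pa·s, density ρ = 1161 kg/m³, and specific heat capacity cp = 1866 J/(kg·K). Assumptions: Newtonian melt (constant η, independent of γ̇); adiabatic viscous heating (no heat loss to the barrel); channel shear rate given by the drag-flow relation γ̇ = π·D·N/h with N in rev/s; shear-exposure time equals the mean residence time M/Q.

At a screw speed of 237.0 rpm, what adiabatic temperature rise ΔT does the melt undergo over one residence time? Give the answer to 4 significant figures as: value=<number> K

value=115.1 K

Q_s = Q / 3600 = 133.0 / 3600 = 0.0369444 kg/s
t_res = M / Q_s = 11.13 ÷ 0.0369444 = 301.263 s
Geometry in metres: D = 34.9 mm → 0.0349 m, h = 7.60 mm → 0.0076 m; screw speed N = 237.0 rpm = 3.95 rev/s
γ̇ = π D N / h = (π)(0.0349)(3.95) / 0.0076 = 56.9848 s⁻¹
Adiabatic rise: ΔT = η γ̇² t_res / (ρ cp) = 255·(56.9848)²·301.263 / (1161·1866) = 115.149 K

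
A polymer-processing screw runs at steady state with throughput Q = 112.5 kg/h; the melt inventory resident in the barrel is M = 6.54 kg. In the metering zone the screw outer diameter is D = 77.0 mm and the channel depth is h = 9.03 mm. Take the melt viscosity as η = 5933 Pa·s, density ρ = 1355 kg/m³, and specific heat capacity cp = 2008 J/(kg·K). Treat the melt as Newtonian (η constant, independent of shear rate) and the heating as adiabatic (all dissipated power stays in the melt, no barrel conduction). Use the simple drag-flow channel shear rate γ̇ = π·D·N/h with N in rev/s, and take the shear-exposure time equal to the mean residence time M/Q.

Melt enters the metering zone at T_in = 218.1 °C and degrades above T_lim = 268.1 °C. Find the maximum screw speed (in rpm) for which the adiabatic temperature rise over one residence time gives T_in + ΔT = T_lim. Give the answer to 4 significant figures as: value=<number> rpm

value=23.44 rpm

Throughput in SI: Q_s = 112.5 kg/h ÷ 3600 s/h = 0.03125 kg/s
t_res = M / Q_s = 6.54 ÷ 0.03125 = 209.28 s
D = 77.0 mm = 0.077 m;  h = 9.03 mm = 0.00903 m
ΔT_a = T_lim − T_in = 268.1 − 218.1 = 50 K
γ̇_max² = ΔT_a·ρ·cp / (η·t_res) = [50 × 1355 × 2008] / [5933 × 209.28] = 109.565 s⁻²
γ̇_max = sqrt(109.565) = 10.4673 s⁻¹
Solve γ̇ = πDN/h for N: N_max = γ̇_max·h/(π·D) = 10.4673 × 0.00903 / (π × 0.077) = 0.390735 rev/s = 23.4441 rpm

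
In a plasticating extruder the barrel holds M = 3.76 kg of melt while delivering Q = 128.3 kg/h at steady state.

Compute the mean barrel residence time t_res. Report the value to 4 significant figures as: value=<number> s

value=105.5 s

Q_s = Q / 3600 = 128.3 / 3600 = 0.0356389 kg/s
Mean residence time: t_res = M/Q_s = 3.76 kg / 0.0356389 kg/s = 105.503 s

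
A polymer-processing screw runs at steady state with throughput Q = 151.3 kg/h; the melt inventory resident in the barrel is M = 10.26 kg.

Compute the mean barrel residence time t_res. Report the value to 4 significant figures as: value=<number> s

value=244.1 s

Convert throughput: Q = 151.3 kg/h = 151.3/3600 = 0.0420278 kg/s
Mean residence time: t_res = M/Q_s = 10.26 kg / 0.0420278 kg/s = 244.124 s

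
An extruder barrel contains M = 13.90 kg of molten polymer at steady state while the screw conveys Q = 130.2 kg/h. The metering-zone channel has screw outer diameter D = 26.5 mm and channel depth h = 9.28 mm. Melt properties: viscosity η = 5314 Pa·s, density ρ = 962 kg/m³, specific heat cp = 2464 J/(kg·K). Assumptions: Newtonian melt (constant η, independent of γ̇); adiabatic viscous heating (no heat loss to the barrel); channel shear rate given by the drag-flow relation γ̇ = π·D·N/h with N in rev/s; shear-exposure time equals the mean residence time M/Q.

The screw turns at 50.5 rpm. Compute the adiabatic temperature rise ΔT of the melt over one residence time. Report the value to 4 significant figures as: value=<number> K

value=49.12 K

Throughput in SI: Q_s = 130.2 kg/h ÷ 3600 s/h = 0.0361667 kg/s
Mean residence time: t_res = M/Q_s = 13.90 kg / 0.0361667 kg/s = 384.332 s
D = 26.5 mm = 0.0265 m;  h = 9.28 mm = 0.00928 m;  N = 50.5 rpm / 60 = 0.841667 rev/s
γ̇ = π D N / h = (π)(0.0265)(0.841667) / 0.00928 = 7.55071 s⁻¹
ΔT = η·γ̇²·t_res / (ρ·cp) = 5314 · (7.55071)² · 384.332 / (962 · 2464) = 49.1233 K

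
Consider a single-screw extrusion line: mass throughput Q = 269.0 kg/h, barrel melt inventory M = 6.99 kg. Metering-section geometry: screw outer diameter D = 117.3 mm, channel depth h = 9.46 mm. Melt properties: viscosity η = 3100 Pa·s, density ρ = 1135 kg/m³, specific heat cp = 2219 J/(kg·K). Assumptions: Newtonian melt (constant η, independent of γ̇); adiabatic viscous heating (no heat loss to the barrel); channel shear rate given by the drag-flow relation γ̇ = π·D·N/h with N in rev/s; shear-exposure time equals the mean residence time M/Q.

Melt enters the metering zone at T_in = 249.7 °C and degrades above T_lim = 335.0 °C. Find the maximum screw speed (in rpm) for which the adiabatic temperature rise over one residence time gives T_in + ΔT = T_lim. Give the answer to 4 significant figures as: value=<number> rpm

Q_s = Q / 3600 = 269.0 / 3600 = 0.0747222 kg/s
t_res = M / Q_s = 6.99 ÷ 0.0747222 = 93.5465 s
Convert to metres: D = 0.1173 m, h = 0.00946 m
ΔT_a = T_lim − T_in = 335.0 °C − 249.7 °C = 85.3 K
γ̇_max² = ΔT_a·ρ·cp / (η·t_res) = [85.3 × 1135 × 2219] / [3100 × 93.5465] = 740.821 s⁻²
γ̇_max = sqrt(740.821) = 27.218 s⁻¹
N_max = γ̇_max·h / (π·D) = 27.218 · 0.00946 / (π · 0.1173) = 0.698715 rev/s = 41.9229 rpm

value=41.92 rpm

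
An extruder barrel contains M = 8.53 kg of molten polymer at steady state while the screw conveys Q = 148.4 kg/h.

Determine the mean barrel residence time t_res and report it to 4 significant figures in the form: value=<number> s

Convert throughput: Q = 148.4 kg/h = 148.4/3600 = 0.0412222 kg/s
t_res = M / Q_s = 8.53 ÷ 0.0412222 = 206.927 s

value=206.9 s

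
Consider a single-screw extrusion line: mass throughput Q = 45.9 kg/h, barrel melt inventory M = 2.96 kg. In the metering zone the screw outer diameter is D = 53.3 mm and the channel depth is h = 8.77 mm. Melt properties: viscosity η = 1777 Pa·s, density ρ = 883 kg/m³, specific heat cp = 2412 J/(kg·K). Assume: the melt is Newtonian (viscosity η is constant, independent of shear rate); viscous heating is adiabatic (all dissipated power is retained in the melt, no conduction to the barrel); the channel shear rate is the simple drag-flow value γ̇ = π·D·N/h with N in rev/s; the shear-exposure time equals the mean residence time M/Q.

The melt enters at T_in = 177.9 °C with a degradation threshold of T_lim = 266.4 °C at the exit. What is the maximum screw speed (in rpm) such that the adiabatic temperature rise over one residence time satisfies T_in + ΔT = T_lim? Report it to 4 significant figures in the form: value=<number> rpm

value=67.17 rpm

Q_s = Q / 3600 = 45.9 / 3600 = 0.01275 kg/s
t_res = M / Q_s = 2.96 ÷ 0.01275 = 232.157 s
Convert to metres: D = 0.0533 m, h = 0.00877 m
ΔT_a = T_lim − T_in = 266.4 − 177.9 = 88.5 K
γ̇_max² = ΔT_a·ρ·cp/(η·t_res) = 88.5·883·2412/(1777·232.157) = 456.891 s⁻²
γ̇_max = √456.891 = 21.375 s⁻¹
N_max = γ̇_max·h / (π·D) = 21.375 · 0.00877 / (π · 0.0533) = 1.11951 rev/s = 67.1707 rpm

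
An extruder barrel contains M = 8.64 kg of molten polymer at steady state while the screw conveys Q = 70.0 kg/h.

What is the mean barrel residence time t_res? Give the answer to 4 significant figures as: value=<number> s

value=444.3 s

Convert throughput: Q = 70.0 kg/h = 70.0/3600 = 0.0194444 kg/s
Mean residence time: t_res = M/Q_s = 8.64 kg / 0.0194444 kg/s = 444.343 s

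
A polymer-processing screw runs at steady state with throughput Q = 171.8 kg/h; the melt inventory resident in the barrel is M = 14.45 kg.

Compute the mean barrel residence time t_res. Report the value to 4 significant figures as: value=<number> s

value=302.8 s

Throughput in SI: Q_s = 171.8 kg/h ÷ 3600 s/h = 0.0477222 kg/s
Mean residence time: t_res = M/Q_s = 14.45 kg / 0.0477222 kg/s = 302.794 s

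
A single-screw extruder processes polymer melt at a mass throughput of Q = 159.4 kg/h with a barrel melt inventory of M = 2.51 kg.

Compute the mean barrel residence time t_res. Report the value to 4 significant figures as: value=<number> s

Convert throughput: Q = 159.4 kg/h = 159.4/3600 = 0.0442778 kg/s
t_res = M / Q_s = 2.51 / 0.0442778 = 56.6876 s

value=56.69 s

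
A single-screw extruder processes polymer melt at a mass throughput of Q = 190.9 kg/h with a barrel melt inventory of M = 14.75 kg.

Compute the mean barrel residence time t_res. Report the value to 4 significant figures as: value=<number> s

value=278.2 s

Q_s = Q / 3600 = 190.9 / 3600 = 0.0530278 kg/s
t_res = M / Q_s = 14.75 / 0.0530278 = 278.156 s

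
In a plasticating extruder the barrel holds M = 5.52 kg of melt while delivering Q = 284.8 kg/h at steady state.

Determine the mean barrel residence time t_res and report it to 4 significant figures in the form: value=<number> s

Q_s = Q / 3600 = 284.8 / 3600 = 0.0791111 kg/s
t_res = M / Q_s = 5.52 / 0.0791111 = 69.7753 s

value=69.78 s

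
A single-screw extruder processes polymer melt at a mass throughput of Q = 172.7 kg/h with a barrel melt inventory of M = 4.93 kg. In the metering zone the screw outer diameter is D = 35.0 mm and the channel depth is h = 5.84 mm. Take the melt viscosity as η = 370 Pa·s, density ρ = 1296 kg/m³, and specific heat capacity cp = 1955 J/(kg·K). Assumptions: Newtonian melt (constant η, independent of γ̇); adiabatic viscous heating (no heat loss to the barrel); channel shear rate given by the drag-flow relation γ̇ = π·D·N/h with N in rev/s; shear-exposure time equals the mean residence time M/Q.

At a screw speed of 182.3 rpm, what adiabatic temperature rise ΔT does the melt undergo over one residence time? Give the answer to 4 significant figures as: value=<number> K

value=49.11 K

Convert throughput: Q = 172.7 kg/h = 172.7/3600 = 0.0479722 kg/s
Mean residence time: t_res = M/Q_s = 4.93 kg / 0.0479722 kg/s = 102.768 s
D = 35.0 mm = 0.035 m;  h = 5.84 mm = 0.00584 m;  N = 182.3 rpm / 60 = 3.03833 rev/s
Shear rate: γ̇ = πDN/h = π·0.035·3.03833/0.00584 = 57.2059 s⁻¹
ΔT = η·γ̇²·t_res / (ρ·cp) = 370 · (57.2059)² · 102.768 / (1296 · 1955) = 49.112 K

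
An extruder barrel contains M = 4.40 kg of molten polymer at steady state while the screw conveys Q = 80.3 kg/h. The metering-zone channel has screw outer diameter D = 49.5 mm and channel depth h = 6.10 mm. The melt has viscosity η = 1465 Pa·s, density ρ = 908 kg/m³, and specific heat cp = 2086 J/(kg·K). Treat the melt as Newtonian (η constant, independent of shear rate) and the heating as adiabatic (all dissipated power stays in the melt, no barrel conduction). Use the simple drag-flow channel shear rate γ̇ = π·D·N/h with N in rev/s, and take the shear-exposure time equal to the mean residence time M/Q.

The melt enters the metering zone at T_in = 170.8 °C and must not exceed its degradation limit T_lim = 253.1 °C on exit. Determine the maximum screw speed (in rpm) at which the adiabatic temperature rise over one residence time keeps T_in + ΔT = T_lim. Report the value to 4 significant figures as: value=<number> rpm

Convert throughput: Q = 80.3 kg/h = 80.3/3600 = 0.0223056 kg/s
Mean residence time: t_res = M/Q_s = 4.40 kg / 0.0223056 kg/s = 197.26 s
D = 49.5 mm = 0.0495 m;  h = 6.10 mm = 0.0061 m
Allowable rise: ΔT_a = T_lim − T_in = 253.1 − 170.8 = 82.3 K
γ̇_max² = ΔT_a·ρ·cp/(η·t_res) = 82.3·908·2086/(1465·197.26) = 539.415 s⁻²
γ̇_max = sqrt(539.415) = 23.2253 s⁻¹
N_max = γ̇_max·h / (π·D) = 23.2253 · 0.0061 / (π · 0.0495) = 0.911037 rev/s = 54.6622 rpm

value=54.66 rpm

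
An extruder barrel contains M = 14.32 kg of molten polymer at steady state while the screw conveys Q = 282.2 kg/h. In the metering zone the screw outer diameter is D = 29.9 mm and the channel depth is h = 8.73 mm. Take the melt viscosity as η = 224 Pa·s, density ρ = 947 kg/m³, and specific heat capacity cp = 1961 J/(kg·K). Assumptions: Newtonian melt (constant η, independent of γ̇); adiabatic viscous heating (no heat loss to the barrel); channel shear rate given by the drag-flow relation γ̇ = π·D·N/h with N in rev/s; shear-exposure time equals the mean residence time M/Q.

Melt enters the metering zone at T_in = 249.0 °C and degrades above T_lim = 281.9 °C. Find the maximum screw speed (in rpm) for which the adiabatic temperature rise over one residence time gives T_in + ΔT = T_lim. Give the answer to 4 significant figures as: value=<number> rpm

value=215.5 rpm

Q_s = Q / 3600 = 282.2 / 3600 = 0.0783889 kg/s
Mean residence time: t_res = M/Q_s = 14.32 kg / 0.0783889 kg/s = 182.679 s
D = 29.9 mm = 0.0299 m;  h = 8.73 mm = 0.00873 m
Allowable rise: ΔT_a = T_lim − T_in = 281.9 − 249.0 = 32.9 K
Invert ΔT = ηγ̇²t_res/(ρcp) for γ̇: γ̇_max² = ΔT_a ρ cp / (η t_res) = 32.9·947·1961 / (224·182.679) = 1493.09 s⁻²
Take the square root: γ̇_max = √(1493.09) = 38.6406 s⁻¹
N_max = γ̇_max h / (πD) = 38.6406·0.00873/(π·0.0299) = 3.59118 rev/s → ×60 = 215.471 rpm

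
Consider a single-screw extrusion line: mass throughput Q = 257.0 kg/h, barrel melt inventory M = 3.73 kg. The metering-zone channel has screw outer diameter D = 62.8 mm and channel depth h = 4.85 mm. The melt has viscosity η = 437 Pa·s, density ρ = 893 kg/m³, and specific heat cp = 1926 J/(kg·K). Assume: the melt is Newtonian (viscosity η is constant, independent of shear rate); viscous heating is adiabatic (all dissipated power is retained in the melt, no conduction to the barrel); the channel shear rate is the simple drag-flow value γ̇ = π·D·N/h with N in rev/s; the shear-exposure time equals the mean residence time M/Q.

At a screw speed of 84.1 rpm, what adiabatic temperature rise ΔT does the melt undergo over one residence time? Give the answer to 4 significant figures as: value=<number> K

value=43.16 K

Convert throughput: Q = 257.0 kg/h = 257.0/3600 = 0.0713889 kg/s
Mean residence time: t_res = M/Q_s = 3.73 kg / 0.0713889 kg/s = 52.249 s
Convert to SI: D = 0.0628 m, h = 0.00485 m, N = 84.1/60 = 1.40167 rev/s
Shear rate: γ̇ = πDN/h = π·0.0628·1.40167/0.00485 = 57.0181 s⁻¹
ΔT = η·γ̇²·t_res/(ρ·cp) = [437 × 57.0181² × 52.249] / [893 × 1926] = 43.1596 K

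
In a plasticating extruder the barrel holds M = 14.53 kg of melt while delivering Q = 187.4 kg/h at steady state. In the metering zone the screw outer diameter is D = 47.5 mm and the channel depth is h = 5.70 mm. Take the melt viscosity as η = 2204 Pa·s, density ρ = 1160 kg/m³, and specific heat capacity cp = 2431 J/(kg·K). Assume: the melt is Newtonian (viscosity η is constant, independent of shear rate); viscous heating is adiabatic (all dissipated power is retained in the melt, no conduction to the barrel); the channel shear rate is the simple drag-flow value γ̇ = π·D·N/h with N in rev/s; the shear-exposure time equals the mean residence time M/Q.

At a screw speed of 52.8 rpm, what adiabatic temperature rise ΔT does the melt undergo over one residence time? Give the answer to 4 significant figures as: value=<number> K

value=115.8 K

Q_s = Q / 3600 = 187.4 / 3600 = 0.0520556 kg/s
t_res = M / Q_s = 14.53 ÷ 0.0520556 = 279.125 s
Geometry in metres: D = 47.5 mm → 0.0475 m, h = 5.70 mm → 0.0057 m; screw speed N = 52.8 rpm = 0.88 rev/s
γ̇ = π·D·N / h = π · 0.0475 · 0.88 / 0.0057 = 23.0383 s⁻¹
ΔT = η·γ̇²·t_res / (ρ·cp) = 2204 · (23.0383)² · 279.125 / (1160 · 2431) = 115.79 K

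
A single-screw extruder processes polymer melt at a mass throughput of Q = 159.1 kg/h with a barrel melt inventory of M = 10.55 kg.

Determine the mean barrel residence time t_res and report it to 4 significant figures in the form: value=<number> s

Throughput in SI: Q_s = 159.1 kg/h ÷ 3600 s/h = 0.0441944 kg/s
t_res = M / Q_s = 10.55 / 0.0441944 = 238.718 s

value=238.7 s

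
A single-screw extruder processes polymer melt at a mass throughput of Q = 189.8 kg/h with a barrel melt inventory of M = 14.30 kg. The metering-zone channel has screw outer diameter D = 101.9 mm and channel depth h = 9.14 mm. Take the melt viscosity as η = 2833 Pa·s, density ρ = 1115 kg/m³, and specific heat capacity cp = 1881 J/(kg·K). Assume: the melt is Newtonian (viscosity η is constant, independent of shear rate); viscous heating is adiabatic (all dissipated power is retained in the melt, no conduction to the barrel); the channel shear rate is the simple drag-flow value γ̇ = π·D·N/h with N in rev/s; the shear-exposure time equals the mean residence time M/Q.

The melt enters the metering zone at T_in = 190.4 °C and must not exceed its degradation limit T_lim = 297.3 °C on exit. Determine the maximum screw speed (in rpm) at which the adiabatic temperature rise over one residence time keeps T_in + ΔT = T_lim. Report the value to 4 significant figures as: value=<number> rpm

Throughput in SI: Q_s = 189.8 kg/h ÷ 3600 s/h = 0.0527222 kg/s
t_res = M / Q_s = 14.30 / 0.0527222 = 271.233 s
Geometry in SI: D = 101.9 mm → 0.1019 m, h = 9.14 mm → 0.00914 m
ΔT_a = T_lim − T_in = 297.3 °C − 190.4 °C = 106.9 K
γ̇_max² = ΔT_a·ρ·cp/(η·t_res) = 106.9·1115·1881/(2833·271.233) = 291.778 s⁻²
γ̇_max = √291.778 = 17.0815 s⁻¹
N_max = γ̇_max·h / (π·D) = 17.0815 · 0.00914 / (π · 0.1019) = 0.487695 rev/s = 29.2617 rpm

value=29.26 rpm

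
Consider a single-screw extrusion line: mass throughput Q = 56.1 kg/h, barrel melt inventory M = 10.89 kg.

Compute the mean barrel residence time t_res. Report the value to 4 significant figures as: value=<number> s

Q_s = Q / 3600 = 56.1 / 3600 = 0.0155833 kg/s
Mean residence time: t_res = M/Q_s = 10.89 kg / 0.0155833 kg/s = 698.824 s

value=698.8 s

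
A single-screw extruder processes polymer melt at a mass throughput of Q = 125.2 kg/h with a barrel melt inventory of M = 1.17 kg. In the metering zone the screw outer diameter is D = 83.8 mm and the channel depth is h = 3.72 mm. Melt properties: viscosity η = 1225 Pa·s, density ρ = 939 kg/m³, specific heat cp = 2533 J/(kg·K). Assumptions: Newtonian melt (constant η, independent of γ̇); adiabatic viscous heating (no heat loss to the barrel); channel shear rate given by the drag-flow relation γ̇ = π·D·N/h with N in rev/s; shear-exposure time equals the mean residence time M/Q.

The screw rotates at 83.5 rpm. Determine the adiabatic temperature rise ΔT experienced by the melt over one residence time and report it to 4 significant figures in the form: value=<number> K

Throughput in SI: Q_s = 125.2 kg/h ÷ 3600 s/h = 0.0347778 kg/s
Mean residence time: t_res = M/Q_s = 1.17 kg / 0.0347778 kg/s = 33.6422 s
Geometry in metres: D = 83.8 mm → 0.0838 m, h = 3.72 mm → 0.00372 m; screw speed N = 83.5 rpm = 1.39167 rev/s
γ̇ = π D N / h = (π)(0.0838)(1.39167) / 0.00372 = 98.4886 s⁻¹
Adiabatic rise: ΔT = η γ̇² t_res / (ρ cp) = 1225·(98.4886)²·33.6422 / (939·2533) = 168.071 K

value=168.1 K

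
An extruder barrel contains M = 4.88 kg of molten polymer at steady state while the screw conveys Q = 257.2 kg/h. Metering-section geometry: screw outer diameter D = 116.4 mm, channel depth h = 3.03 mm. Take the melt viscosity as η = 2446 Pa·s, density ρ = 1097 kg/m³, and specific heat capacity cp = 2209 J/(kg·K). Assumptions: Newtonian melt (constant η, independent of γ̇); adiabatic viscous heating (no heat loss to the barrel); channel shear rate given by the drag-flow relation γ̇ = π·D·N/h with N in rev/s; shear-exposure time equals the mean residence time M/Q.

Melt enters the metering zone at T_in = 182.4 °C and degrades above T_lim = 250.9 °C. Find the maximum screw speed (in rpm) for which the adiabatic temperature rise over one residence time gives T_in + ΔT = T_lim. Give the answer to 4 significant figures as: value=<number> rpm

value=15.67 rpm

Throughput in SI: Q_s = 257.2 kg/h ÷ 3600 s/h = 0.0714444 kg/s
t_res = M / Q_s = 4.88 ÷ 0.0714444 = 68.3048 s
Geometry in SI: D = 116.4 mm → 0.1164 m, h = 3.03 mm → 0.00303 m
ΔT_a = T_lim − T_in = 250.9 − 182.4 = 68.5 K
Invert ΔT = ηγ̇²t_res/(ρcp) for γ̇: γ̇_max² = ΔT_a ρ cp / (η t_res) = 68.5·1097·2209 / (2446·68.3048) = 993.539 s⁻²
γ̇_max = √993.539 = 31.5205 s⁻¹
Solve γ̇ = πDN/h for N: N_max = γ̇_max·h/(π·D) = 31.5205 × 0.00303 / (π × 0.1164) = 0.261175 rev/s = 15.6705 rpm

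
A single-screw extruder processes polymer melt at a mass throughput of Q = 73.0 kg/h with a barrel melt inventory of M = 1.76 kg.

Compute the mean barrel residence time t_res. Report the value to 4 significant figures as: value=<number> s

value=86.79 s

Throughput in SI: Q_s = 73.0 kg/h ÷ 3600 s/h = 0.0202778 kg/s
Mean residence time: t_res = M/Q_s = 1.76 kg / 0.0202778 kg/s = 86.7945 s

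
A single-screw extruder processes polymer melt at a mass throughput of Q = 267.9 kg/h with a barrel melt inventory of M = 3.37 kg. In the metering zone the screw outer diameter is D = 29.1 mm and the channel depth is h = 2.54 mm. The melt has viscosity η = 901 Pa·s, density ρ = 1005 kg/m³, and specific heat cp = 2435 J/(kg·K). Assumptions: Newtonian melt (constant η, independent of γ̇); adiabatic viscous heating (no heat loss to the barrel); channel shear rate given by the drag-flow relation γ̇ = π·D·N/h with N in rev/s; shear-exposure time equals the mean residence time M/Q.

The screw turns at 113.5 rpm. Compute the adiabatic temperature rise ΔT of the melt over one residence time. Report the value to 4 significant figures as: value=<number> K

Q_s = Q / 3600 = 267.9 / 3600 = 0.0744167 kg/s
Mean residence time: t_res = M/Q_s = 3.37 kg / 0.0744167 kg/s = 45.2856 s
Convert to SI: D = 0.0291 m, h = 0.00254 m, N = 113.5/60 = 1.89167 rev/s
γ̇ = π·D·N / h = π · 0.0291 · 1.89167 / 0.00254 = 68.0854 s⁻¹
Adiabatic rise: ΔT = η γ̇² t_res / (ρ cp) = 901·(68.0854)²·45.2856 / (1005·2435) = 77.2907 K

value=77.29 K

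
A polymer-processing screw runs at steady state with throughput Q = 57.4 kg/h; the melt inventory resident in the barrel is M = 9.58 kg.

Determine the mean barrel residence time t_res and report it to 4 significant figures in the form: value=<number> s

value=600.8 s

Q_s = Q / 3600 = 57.4 / 3600 = 0.0159444 kg/s
Mean residence time: t_res = M/Q_s = 9.58 kg / 0.0159444 kg/s = 600.836 s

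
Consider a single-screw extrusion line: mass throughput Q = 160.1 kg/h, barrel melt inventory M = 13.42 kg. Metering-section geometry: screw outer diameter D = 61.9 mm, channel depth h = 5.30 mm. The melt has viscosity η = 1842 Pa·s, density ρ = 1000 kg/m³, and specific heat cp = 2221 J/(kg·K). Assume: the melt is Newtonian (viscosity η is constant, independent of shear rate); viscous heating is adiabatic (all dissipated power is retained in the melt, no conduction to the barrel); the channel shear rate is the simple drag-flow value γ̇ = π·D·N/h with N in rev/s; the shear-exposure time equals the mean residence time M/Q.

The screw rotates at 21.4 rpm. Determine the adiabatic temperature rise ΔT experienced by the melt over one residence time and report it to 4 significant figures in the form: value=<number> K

Q_s = Q / 3600 = 160.1 / 3600 = 0.0444722 kg/s
Mean residence time: t_res = M/Q_s = 13.42 kg / 0.0444722 kg/s = 301.761 s
D = 61.9 mm = 0.0619 m;  h = 5.30 mm = 0.0053 m;  N = 21.4 rpm / 60 = 0.356667 rev/s
Shear rate: γ̇ = πDN/h = π·0.0619·0.356667/0.0053 = 13.0866 s⁻¹
Adiabatic rise: ΔT = η γ̇² t_res / (ρ cp) = 1842·(13.0866)²·301.761 / (1000·2221) = 42.8607 K

value=42.86 K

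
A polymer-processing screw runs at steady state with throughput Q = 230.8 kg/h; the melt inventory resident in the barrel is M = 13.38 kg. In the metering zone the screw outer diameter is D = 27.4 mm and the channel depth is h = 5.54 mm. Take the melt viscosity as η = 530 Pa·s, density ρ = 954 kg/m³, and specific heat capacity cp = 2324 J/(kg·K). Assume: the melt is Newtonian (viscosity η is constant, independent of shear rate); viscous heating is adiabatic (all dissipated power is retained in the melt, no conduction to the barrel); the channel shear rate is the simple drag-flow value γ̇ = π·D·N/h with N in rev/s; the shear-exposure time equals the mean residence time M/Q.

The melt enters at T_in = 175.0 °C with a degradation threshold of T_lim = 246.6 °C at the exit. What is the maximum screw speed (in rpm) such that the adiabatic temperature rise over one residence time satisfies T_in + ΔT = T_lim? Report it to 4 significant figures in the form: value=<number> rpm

value=146.3 rpm

Throughput in SI: Q_s = 230.8 kg/h ÷ 3600 s/h = 0.0641111 kg/s
t_res = M / Q_s = 13.38 / 0.0641111 = 208.7 s
D = 27.4 mm = 0.0274 m;  h = 5.54 mm = 0.00554 m
ΔT_a = T_lim − T_in = 246.6 °C − 175.0 °C = 71.6 K
γ̇_max² = ΔT_a·ρ·cp/(η·t_res) = 71.6·954·2324/(530·208.7) = 1435.16 s⁻²
Take the square root: γ̇_max = √(1435.16) = 37.8834 s⁻¹
Solve γ̇ = πDN/h for N: N_max = γ̇_max·h/(π·D) = 37.8834 × 0.00554 / (π × 0.0274) = 2.43814 rev/s = 146.288 rpm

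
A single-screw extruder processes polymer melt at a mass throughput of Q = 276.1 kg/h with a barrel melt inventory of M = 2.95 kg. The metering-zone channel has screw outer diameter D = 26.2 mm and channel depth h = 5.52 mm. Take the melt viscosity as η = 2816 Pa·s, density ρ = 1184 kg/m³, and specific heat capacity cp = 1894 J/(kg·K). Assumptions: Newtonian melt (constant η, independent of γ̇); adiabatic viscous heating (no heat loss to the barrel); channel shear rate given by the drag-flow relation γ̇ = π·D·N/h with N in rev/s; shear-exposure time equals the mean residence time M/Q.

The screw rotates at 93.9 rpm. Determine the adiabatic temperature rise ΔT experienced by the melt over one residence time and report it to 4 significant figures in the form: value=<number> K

value=26.30 K

Convert throughput: Q = 276.1 kg/h = 276.1/3600 = 0.0766944 kg/s
t_res = M / Q_s = 2.95 ÷ 0.0766944 = 38.4643 s
D = 26.2 mm = 0.0262 m;  h = 5.52 mm = 0.00552 m;  N = 93.9 rpm / 60 = 1.565 rev/s
Shear rate: γ̇ = πDN/h = π·0.0262·1.565/0.00552 = 23.336 s⁻¹
ΔT = η·γ̇²·t_res/(ρ·cp) = [2816 × 23.336² × 38.4643] / [1184 × 1894] = 26.3034 K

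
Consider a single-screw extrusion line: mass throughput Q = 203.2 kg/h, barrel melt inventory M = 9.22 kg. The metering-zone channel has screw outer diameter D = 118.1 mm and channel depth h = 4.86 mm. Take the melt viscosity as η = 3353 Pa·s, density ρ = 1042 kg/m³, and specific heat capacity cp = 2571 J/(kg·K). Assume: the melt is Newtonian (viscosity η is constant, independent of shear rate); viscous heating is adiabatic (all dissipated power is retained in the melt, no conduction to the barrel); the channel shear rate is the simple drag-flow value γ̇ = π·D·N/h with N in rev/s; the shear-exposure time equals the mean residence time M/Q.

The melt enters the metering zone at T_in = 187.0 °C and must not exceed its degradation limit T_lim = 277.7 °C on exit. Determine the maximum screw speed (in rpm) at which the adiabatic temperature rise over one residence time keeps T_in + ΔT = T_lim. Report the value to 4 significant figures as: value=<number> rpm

value=16.55 rpm

Convert throughput: Q = 203.2 kg/h = 203.2/3600 = 0.0564444 kg/s
t_res = M / Q_s = 9.22 ÷ 0.0564444 = 163.346 s
Geometry in SI: D = 118.1 mm → 0.1181 m, h = 4.86 mm → 0.00486 m
ΔT_a = T_lim − T_in = 277.7 °C − 187.0 °C = 90.7 K
Invert ΔT = ηγ̇²t_res/(ρcp) for γ̇: γ̇_max² = ΔT_a ρ cp / (η t_res) = 90.7·1042·2571 / (3353·163.346) = 443.643 s⁻²
Take the square root: γ̇_max = √(443.643) = 21.0628 s⁻¹
N_max = γ̇_max·h / (π·D) = 21.0628 · 0.00486 / (π · 0.1181) = 0.275901 rev/s = 16.5541 rpm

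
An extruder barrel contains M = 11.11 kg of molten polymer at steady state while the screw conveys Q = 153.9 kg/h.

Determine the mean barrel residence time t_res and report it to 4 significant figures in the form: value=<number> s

value=259.9 s

Throughput in SI: Q_s = 153.9 kg/h ÷ 3600 s/h = 0.04275 kg/s
t_res = M / Q_s = 11.11 / 0.04275 = 259.883 s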